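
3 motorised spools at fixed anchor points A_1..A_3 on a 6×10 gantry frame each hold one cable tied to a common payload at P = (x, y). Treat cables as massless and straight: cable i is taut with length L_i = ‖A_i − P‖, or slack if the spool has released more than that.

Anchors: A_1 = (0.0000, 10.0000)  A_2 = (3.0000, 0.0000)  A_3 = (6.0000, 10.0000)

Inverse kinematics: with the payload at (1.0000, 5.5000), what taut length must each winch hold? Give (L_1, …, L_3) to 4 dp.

L_1 = √((0.0000−1.0000)² + (10.0000−5.5000)²) = 4.6098
L_2 = √((3.0000−1.0000)² + (0.0000−5.5000)²) = 5.8523
L_3 = √((6.0000−1.0000)² + (10.0000−5.5000)²) = 6.7268

(4.6098, 5.8523, 6.7268)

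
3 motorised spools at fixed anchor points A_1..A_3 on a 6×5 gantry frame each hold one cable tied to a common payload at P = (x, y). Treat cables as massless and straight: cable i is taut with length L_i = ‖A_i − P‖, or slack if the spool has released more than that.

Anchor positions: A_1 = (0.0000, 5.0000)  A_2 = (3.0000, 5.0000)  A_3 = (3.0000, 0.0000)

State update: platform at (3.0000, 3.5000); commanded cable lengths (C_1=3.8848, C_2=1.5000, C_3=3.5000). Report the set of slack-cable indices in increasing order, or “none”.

i=1: geometric 3.3541 vs commanded 3.8848 ⇒ slack
i=2: geometric 1.5000 vs commanded 1.5000 ⇒ taut
i=3: geometric 3.5000 vs commanded 3.5000 ⇒ taut

1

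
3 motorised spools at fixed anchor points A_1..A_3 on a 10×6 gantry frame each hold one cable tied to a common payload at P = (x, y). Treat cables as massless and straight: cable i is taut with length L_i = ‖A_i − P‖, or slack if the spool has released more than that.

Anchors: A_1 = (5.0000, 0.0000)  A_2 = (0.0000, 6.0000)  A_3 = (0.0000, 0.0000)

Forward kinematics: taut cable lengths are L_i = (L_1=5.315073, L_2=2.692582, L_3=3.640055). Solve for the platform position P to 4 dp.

(1.0000, 3.5000)

expand ‖A_i−P‖²=L_i² and subtract eq 1 (k_i ≔ ‖A_i‖²−L_i²)
k_1 = 25.0000+0.0000−28.2500 = -3.2500
eq1−eq2 → [10.0000  -12.0000]·P = -32.0000
eq1−eq3 → [10.0000  0.0000]·P = 10.0000
2×2 solve → P = (1.0000, 3.5000)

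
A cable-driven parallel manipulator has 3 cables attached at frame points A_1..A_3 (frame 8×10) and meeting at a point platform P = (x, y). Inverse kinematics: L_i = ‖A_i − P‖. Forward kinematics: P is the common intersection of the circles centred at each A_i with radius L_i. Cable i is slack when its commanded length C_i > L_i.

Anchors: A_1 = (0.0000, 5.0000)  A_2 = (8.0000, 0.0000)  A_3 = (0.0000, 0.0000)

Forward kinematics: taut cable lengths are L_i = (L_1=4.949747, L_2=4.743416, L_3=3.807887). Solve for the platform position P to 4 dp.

expand ‖A_i−P‖²=L_i² and subtract eq 1 (c_i ≔ ‖A_i‖²−L_i²)
c_1 = 0.0000+25.0000−24.5000 = 0.5000
eq1−eq2 → [-16.0000  10.0000]·P = -41.0000
eq1−eq3 → [0.0000  10.0000]·P = 15.0000
2×2 solve → P = (3.5000, 1.5000)

(3.5000, 1.5000)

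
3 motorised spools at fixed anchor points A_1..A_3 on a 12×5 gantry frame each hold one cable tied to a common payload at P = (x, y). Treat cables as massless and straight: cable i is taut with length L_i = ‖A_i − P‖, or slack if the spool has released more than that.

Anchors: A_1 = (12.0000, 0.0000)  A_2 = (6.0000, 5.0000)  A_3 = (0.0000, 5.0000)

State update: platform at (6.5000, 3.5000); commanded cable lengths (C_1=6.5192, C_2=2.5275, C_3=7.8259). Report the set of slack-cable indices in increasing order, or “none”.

2, 3

cable 1: √((5.5000)²+(-3.5000)²)=6.5192, C_1=6.5192: taut
cable 2: √((-0.5000)²+(1.5000)²)=1.5811, C_2=2.5275: slack
cable 3: √((-6.5000)²+(1.5000)²)=6.6708, C_3=7.8259: slack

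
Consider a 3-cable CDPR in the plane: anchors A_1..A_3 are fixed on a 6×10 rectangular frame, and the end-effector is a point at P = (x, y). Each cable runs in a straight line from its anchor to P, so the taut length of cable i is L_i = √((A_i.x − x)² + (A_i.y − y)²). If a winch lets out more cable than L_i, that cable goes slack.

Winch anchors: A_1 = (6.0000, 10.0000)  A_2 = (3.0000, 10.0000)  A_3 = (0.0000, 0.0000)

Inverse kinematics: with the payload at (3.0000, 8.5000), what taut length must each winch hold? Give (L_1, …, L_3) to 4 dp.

L_1 = √((6.0000−3.0000)² + (10.0000−8.5000)²) = 3.3541
L_2 = √((3.0000−3.0000)² + (10.0000−8.5000)²) = 1.5000
L_3 = √((0.0000−3.0000)² + (0.0000−8.5000)²) = 9.0139

(3.3541, 1.5000, 9.0139)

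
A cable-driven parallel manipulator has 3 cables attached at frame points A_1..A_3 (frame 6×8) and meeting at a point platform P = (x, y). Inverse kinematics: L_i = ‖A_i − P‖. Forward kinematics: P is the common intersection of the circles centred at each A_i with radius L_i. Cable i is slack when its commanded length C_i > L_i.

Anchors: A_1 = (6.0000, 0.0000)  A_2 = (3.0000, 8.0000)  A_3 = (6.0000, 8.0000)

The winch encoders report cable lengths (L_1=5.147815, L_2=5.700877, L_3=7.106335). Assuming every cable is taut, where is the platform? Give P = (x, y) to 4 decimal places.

(1.5000, 2.5000)

each cable: (A_i−P)·(A_i−P) = L_i²; let q_i = ‖A_i‖²−L_i²
q_1 = 36.0000+0.0000−26.5000 = 9.5000
row 1: 6.0000x − 16.0000y = -31.0000  (q_2=40.5000)
row 2: 0.0000x − 16.0000y = -40.0000  (q_3=49.5000)
Cramer on rows 1–2 → x = 1.5000, y = 2.5000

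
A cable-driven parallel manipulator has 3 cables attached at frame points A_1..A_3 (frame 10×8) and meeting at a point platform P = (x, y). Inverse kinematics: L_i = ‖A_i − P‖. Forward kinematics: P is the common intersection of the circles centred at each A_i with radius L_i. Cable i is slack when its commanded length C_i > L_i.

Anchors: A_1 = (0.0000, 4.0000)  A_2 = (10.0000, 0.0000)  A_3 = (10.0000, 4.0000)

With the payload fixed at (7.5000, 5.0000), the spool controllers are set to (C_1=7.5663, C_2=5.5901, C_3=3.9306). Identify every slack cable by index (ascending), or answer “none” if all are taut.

cable 1: √((-7.5000)²+(-1.0000)²)=7.5664, C_1=7.5663: taut
cable 2: √((2.5000)²+(-5.0000)²)=5.5902, C_2=5.5901: taut
cable 3: √((2.5000)²+(-1.0000)²)=2.6926, C_3=3.9306: slack

3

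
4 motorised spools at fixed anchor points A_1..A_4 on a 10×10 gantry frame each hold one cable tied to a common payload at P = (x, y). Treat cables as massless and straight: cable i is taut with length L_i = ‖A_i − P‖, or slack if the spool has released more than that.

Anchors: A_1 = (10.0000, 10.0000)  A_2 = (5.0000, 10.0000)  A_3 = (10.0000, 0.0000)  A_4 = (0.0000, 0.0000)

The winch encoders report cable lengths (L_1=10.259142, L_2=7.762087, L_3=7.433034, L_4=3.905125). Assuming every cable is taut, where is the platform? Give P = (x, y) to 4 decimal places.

expand ‖A_i−P‖²=L_i² and subtract eq 1 (k_i ≔ ‖A_i‖²−L_i²)
k_1 = 100.0000+100.0000−105.2500 = 94.7500
eq1−eq2 → [10.0000  0.0000]·P = 30.0000
eq1−eq3 → [0.0000  20.0000]·P = 50.0000
eq1−eq4 → [20.0000  20.0000]·P = 110.0000
2×2 solve → P = (3.0000, 2.5000)
check cable 4: ‖A_4−P‖² = 15.2500 ≈ L_4² = 15.2500 ✓

(3.0000, 2.5000)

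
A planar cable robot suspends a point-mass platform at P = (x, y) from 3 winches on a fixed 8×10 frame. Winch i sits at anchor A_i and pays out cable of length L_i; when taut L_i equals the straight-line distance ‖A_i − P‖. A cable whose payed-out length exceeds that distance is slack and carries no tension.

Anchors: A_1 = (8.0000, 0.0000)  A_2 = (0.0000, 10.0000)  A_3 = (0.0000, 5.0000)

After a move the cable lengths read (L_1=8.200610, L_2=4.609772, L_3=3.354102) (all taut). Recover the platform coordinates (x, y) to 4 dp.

circle eqns → linear via eq_j − eq_1; set c_j = A_j·A_j − L_j²
c_1 = 64.0000+0.0000−67.2500 = -3.2500
16.0000·x − 20.0000·y = c_1−c_2 = -82.0000
16.0000·x − 10.0000·y = c_1−c_3 = -17.0000
solve first two rows → x=3.0000, y=6.5000

(3.0000, 6.5000)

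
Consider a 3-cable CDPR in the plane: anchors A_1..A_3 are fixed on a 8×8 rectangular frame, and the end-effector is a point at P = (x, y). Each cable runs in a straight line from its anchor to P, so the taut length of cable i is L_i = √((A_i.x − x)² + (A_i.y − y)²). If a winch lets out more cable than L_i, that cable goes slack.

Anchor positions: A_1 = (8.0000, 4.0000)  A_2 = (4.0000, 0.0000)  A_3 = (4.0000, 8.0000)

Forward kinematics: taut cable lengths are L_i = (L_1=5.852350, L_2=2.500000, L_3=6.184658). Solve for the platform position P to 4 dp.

(2.5000, 2.0000)

each cable: (A_i−P)·(A_i−P) = L_i²; let k_i = ‖A_i‖²−L_i²
k_1 = 64.0000+16.0000−34.2500 = 45.7500
row 1: 8.0000x + 8.0000y = 36.0000  (k_2=9.7500)
row 2: 8.0000x − 8.0000y = 4.0000  (k_3=41.7500)
Cramer on rows 1–2 → x = 2.5000, y = 2.0000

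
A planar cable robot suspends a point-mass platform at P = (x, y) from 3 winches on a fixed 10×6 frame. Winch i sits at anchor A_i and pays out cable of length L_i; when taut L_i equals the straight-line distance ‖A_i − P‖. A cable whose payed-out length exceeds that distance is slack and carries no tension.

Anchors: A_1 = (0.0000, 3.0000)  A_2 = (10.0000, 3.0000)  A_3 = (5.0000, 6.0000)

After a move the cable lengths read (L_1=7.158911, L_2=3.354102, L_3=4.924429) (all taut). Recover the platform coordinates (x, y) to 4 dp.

(7.0000, 1.5000)

each cable: (A_i−P)·(A_i−P) = L_i²; let c_i = ‖A_i‖²−L_i²
c_1 = 0.0000+9.0000−51.2500 = -42.2500
row 1: -20.0000x + 0.0000y = -140.0000  (c_2=97.7500)
row 2: -10.0000x − 6.0000y = -79.0000  (c_3=36.7500)
Cramer on rows 1–2 → x = 7.0000, y = 1.5000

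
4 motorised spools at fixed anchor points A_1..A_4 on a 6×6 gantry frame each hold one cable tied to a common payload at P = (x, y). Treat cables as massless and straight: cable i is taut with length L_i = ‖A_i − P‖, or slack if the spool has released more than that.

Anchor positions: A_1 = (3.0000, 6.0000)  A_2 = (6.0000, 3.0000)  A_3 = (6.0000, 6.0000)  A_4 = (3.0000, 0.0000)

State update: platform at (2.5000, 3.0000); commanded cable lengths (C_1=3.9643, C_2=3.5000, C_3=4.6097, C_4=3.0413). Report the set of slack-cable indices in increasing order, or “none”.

cable 1: √((0.5000)²+(3.0000)²)=3.0414, C_1=3.9643: slack
cable 2: √((3.5000)²+(0.0000)²)=3.5000, C_2=3.5000: taut
cable 3: √((3.5000)²+(3.0000)²)=4.6098, C_3=4.6097: taut
cable 4: √((0.5000)²+(-3.0000)²)=3.0414, C_4=3.0413: taut

1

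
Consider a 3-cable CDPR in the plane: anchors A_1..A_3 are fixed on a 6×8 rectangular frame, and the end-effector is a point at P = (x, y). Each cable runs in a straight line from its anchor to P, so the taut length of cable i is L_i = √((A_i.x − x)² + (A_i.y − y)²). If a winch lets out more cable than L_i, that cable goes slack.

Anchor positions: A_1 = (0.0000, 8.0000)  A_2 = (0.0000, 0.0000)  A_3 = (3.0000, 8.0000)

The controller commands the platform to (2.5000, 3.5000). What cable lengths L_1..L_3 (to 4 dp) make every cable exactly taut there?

cable 1: Δx=-2.5000, Δy=4.5000; L_1 = √(Δx²+Δy²) = 5.1478
cable 2: Δx=-2.5000, Δy=-3.5000; L_2 = √(Δx²+Δy²) = 4.3012
cable 3: Δx=0.5000, Δy=4.5000; L_3 = √(Δx²+Δy²) = 4.5277

(5.1478, 4.3012, 4.5277)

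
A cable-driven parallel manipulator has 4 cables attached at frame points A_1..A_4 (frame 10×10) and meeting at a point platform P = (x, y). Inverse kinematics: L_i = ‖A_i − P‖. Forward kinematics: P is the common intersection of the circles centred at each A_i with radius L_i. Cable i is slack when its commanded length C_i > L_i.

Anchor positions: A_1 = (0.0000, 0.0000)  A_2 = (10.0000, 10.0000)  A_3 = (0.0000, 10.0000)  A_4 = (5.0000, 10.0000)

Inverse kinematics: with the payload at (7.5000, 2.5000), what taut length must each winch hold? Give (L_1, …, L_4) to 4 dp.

(7.9057, 7.9057, 10.6066, 7.9057)

L_1: Δ = A_1−P = (-7.5000, -2.5000) → ‖Δ‖ = √62.5000 = 7.9057
L_2: Δ = A_2−P = (2.5000, 7.5000) → ‖Δ‖ = √62.5000 = 7.9057
L_3: Δ = A_3−P = (-7.5000, 7.5000) → ‖Δ‖ = √112.5000 = 10.6066
L_4: Δ = A_4−P = (-2.5000, 7.5000) → ‖Δ‖ = √62.5000 = 7.9057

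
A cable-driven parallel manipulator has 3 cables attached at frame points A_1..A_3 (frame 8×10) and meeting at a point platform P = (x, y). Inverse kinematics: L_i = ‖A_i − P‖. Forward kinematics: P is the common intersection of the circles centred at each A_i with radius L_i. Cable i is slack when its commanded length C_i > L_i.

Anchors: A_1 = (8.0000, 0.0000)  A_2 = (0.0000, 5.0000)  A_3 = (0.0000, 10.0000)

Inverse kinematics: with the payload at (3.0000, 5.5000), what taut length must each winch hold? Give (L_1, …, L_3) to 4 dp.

(7.4330, 3.0414, 5.4083)

cable 1: Δx=5.0000, Δy=-5.5000; L_1 = √(Δx²+Δy²) = 7.4330
cable 2: Δx=-3.0000, Δy=-0.5000; L_2 = √(Δx²+Δy²) = 3.0414
cable 3: Δx=-3.0000, Δy=4.5000; L_3 = √(Δx²+Δy²) = 5.4083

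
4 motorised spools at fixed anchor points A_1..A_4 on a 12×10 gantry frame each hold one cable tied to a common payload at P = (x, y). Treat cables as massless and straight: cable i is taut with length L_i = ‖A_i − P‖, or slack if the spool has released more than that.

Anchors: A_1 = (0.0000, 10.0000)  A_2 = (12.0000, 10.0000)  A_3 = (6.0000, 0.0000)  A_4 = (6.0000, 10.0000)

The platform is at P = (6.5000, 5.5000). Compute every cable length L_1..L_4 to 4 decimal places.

cable 1: Δx=-6.5000, Δy=4.5000; L_1 = √(Δx²+Δy²) = 7.9057
cable 2: Δx=5.5000, Δy=4.5000; L_2 = √(Δx²+Δy²) = 7.1063
cable 3: Δx=-0.5000, Δy=-5.5000; L_3 = √(Δx²+Δy²) = 5.5227
cable 4: Δx=-0.5000, Δy=4.5000; L_4 = √(Δx²+Δy²) = 4.5277

(7.9057, 7.1063, 5.5227, 4.5277)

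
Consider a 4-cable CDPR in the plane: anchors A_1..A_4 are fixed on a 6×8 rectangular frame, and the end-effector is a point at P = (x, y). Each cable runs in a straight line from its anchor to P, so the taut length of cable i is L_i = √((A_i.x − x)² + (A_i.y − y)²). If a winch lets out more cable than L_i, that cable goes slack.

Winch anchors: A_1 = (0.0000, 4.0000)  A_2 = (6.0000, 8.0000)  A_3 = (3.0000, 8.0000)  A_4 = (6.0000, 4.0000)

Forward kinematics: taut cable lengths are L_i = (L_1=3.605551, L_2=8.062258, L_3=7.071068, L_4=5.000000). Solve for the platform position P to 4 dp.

each cable: (A_i−P)·(A_i−P) = L_i²; let q_i = ‖A_i‖²−L_i²
q_1 = 0.0000+16.0000−13.0000 = 3.0000
row 1: -12.0000x − 8.0000y = -32.0000  (q_2=35.0000)
row 2: -6.0000x − 8.0000y = -20.0000  (q_3=23.0000)
row 3: -12.0000x + 0.0000y = -24.0000  (q_4=27.0000)
Cramer on rows 1–2 → x = 2.0000, y = 1.0000
check cable 4: ‖A_4−P‖² = 25.0000 ≈ L_4² = 25.0000 ✓

(2.0000, 1.0000)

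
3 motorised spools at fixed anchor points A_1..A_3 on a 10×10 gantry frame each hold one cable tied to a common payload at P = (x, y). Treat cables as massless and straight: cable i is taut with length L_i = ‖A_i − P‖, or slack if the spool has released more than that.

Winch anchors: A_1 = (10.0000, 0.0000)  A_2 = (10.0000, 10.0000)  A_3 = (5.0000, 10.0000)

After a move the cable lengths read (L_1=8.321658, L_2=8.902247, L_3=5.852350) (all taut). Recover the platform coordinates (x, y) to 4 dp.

circle eqns → linear via eq_j − eq_1; set c_j = A_j·A_j − L_j²
c_1 = 100.0000+0.0000−69.2500 = 30.7500
0.0000·x − 20.0000·y = c_1−c_2 = -90.0000
10.0000·x − 20.0000·y = c_1−c_3 = -60.0000
solve first two rows → x=3.0000, y=4.5000

(3.0000, 4.5000)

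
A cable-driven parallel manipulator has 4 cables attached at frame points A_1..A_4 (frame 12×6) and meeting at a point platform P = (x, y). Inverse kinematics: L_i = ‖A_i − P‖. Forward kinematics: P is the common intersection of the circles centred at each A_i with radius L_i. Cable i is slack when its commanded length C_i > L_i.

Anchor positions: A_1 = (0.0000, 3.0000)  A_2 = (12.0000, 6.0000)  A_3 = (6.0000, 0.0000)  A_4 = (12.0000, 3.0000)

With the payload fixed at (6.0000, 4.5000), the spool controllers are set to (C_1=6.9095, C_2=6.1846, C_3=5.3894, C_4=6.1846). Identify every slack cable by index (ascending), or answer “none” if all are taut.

cable 1: L_1 = ‖A_1−P‖ = 6.1847;  C_1 = 6.9095 → slack
cable 2: L_2 = ‖A_2−P‖ = 6.1847;  C_2 = 6.1846 → taut
cable 3: L_3 = ‖A_3−P‖ = 4.5000;  C_3 = 5.3894 → slack
cable 4: L_4 = ‖A_4−P‖ = 6.1847;  C_4 = 6.1846 → taut

1, 3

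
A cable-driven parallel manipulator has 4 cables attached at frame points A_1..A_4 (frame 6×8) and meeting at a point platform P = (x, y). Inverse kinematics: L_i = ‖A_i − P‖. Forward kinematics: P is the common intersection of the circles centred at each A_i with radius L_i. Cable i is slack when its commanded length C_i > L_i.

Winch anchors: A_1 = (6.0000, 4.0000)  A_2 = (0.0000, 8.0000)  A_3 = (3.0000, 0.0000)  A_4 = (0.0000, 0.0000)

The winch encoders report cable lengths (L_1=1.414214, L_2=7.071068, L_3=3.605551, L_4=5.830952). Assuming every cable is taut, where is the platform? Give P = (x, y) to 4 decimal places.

each cable: (A_i−P)·(A_i−P) = L_i²; let q_i = ‖A_i‖²−L_i²
q_1 = 36.0000+16.0000−2.0000 = 50.0000
row 1: 12.0000x − 8.0000y = 36.0000  (q_2=14.0000)
row 2: 6.0000x + 8.0000y = 54.0000  (q_3=-4.0000)
row 3: 12.0000x + 8.0000y = 84.0000  (q_4=-34.0000)
Cramer on rows 1–2 → x = 5.0000, y = 3.0000
check cable 4: ‖A_4−P‖² = 34.0000 ≈ L_4² = 34.0000 ✓

(5.0000, 3.0000)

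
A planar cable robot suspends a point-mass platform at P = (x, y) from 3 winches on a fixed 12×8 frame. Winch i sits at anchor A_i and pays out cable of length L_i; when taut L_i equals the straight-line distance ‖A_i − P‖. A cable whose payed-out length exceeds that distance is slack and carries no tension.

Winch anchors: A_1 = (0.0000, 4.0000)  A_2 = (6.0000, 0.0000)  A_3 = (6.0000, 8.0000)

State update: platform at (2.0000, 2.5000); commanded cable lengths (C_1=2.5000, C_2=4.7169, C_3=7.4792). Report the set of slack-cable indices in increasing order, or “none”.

i=1: geometric 2.5000 vs commanded 2.5000 ⇒ taut
i=2: geometric 4.7170 vs commanded 4.7169 ⇒ taut
i=3: geometric 6.8007 vs commanded 7.4792 ⇒ slack

3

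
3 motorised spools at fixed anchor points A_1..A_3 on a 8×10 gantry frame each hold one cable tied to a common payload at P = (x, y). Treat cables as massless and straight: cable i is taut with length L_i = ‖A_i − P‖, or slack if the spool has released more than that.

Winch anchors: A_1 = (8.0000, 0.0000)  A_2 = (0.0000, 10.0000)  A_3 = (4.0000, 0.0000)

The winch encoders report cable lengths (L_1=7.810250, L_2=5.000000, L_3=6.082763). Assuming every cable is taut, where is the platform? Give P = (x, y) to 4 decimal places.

each cable: (A_i−P)·(A_i−P) = L_i²; let q_i = ‖A_i‖²−L_i²
q_1 = 64.0000+0.0000−61.0000 = 3.0000
row 1: 16.0000x − 20.0000y = -72.0000  (q_2=75.0000)
row 2: 8.0000x + 0.0000y = 24.0000  (q_3=-21.0000)
Cramer on rows 1–2 → x = 3.0000, y = 6.0000

(3.0000, 6.0000)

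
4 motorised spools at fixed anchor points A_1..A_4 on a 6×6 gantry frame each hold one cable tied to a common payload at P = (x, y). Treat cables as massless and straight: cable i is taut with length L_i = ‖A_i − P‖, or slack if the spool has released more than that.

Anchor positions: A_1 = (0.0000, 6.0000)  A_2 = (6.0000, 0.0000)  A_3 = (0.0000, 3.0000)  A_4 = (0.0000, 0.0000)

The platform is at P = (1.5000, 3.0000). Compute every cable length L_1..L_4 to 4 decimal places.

(3.3541, 5.4083, 1.5000, 3.3541)

L_1 = √((0.0000−1.5000)² + (6.0000−3.0000)²) = 3.3541
L_2 = √((6.0000−1.5000)² + (0.0000−3.0000)²) = 5.4083
L_3 = √((0.0000−1.5000)² + (3.0000−3.0000)²) = 1.5000
L_4 = √((0.0000−1.5000)² + (0.0000−3.0000)²) = 3.3541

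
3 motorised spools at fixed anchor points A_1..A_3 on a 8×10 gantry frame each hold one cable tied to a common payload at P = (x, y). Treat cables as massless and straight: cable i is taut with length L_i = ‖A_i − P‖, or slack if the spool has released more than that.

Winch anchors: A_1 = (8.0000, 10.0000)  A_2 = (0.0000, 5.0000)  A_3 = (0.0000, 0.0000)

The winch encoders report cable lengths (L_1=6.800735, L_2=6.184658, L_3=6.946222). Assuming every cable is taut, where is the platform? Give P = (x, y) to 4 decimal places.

(6.0000, 3.5000)

expand ‖A_i−P‖²=L_i² and subtract eq 1 (q_i ≔ ‖A_i‖²−L_i²)
q_1 = 64.0000+100.0000−46.2500 = 117.7500
eq1−eq2 → [16.0000  10.0000]·P = 131.0000
eq1−eq3 → [16.0000  20.0000]·P = 166.0000
2×2 solve → P = (6.0000, 3.5000)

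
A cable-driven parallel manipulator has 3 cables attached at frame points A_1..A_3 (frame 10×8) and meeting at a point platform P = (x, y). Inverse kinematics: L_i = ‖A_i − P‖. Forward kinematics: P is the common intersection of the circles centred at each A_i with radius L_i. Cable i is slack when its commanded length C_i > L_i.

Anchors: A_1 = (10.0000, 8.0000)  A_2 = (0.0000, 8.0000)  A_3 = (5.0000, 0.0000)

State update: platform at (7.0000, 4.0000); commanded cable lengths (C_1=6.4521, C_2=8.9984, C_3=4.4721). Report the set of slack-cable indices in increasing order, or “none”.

cable 1: √((3.0000)²+(4.0000)²)=5.0000, C_1=6.4521: slack
cable 2: √((-7.0000)²+(4.0000)²)=8.0623, C_2=8.9984: slack
cable 3: √((-2.0000)²+(-4.0000)²)=4.4721, C_3=4.4721: taut

1, 2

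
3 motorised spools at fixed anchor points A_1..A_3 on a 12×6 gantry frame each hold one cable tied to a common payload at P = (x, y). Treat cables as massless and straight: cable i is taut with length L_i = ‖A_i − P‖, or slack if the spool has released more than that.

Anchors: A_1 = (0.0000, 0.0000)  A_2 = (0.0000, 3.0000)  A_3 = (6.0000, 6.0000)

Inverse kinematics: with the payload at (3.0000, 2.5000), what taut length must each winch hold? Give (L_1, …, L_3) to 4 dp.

cable 1: Δx=-3.0000, Δy=-2.5000; L_1 = √(Δx²+Δy²) = 3.9051
cable 2: Δx=-3.0000, Δy=0.5000; L_2 = √(Δx²+Δy²) = 3.0414
cable 3: Δx=3.0000, Δy=3.5000; L_3 = √(Δx²+Δy²) = 4.6098

(3.9051, 3.0414, 4.6098)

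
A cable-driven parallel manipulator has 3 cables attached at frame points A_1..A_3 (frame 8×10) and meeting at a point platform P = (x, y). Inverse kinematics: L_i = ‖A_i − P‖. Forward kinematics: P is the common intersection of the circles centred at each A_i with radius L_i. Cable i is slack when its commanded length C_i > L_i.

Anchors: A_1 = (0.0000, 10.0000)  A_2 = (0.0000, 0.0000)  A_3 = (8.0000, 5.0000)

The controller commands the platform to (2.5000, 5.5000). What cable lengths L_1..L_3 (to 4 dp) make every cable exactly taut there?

(5.1478, 6.0415, 5.5227)

cable 1: Δx=-2.5000, Δy=4.5000; L_1 = √(Δx²+Δy²) = 5.1478
cable 2: Δx=-2.5000, Δy=-5.5000; L_2 = √(Δx²+Δy²) = 6.0415
cable 3: Δx=5.5000, Δy=-0.5000; L_3 = √(Δx²+Δy²) = 5.5227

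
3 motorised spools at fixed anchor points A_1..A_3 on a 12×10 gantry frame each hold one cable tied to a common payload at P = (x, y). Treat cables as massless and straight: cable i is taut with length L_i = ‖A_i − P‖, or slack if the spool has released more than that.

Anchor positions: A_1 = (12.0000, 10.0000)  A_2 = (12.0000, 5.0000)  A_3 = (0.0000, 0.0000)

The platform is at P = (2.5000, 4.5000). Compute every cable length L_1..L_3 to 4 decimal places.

(10.9772, 9.5131, 5.1478)

L_1: Δ = A_1−P = (9.5000, 5.5000) → ‖Δ‖ = √120.5000 = 10.9772
L_2: Δ = A_2−P = (9.5000, 0.5000) → ‖Δ‖ = √90.5000 = 9.5131
L_3: Δ = A_3−P = (-2.5000, -4.5000) → ‖Δ‖ = √26.5000 = 5.1478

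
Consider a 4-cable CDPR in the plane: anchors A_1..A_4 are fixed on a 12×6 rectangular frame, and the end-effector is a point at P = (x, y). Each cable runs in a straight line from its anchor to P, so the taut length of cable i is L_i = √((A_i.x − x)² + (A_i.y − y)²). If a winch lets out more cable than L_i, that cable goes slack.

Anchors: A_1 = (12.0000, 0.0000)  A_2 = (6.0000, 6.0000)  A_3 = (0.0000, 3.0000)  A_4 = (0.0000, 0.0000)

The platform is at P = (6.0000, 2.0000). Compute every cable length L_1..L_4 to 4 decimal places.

(6.3246, 4.0000, 6.0828, 6.3246)

L_1 = √((12.0000−6.0000)² + (0.0000−2.0000)²) = 6.3246
L_2 = √((6.0000−6.0000)² + (6.0000−2.0000)²) = 4.0000
L_3 = √((0.0000−6.0000)² + (3.0000−2.0000)²) = 6.0828
L_4 = √((0.0000−6.0000)² + (0.0000−2.0000)²) = 6.3246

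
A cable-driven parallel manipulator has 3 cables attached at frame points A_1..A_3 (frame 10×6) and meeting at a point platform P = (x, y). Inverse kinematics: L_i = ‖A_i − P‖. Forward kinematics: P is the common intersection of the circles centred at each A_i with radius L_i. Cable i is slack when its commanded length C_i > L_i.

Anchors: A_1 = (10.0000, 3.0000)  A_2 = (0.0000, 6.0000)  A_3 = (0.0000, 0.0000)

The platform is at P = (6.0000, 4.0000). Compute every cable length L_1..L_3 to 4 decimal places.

(4.1231, 6.3246, 7.2111)

cable 1: Δx=4.0000, Δy=-1.0000; L_1 = √(Δx²+Δy²) = 4.1231
cable 2: Δx=-6.0000, Δy=2.0000; L_2 = √(Δx²+Δy²) = 6.3246
cable 3: Δx=-6.0000, Δy=-4.0000; L_3 = √(Δx²+Δy²) = 7.2111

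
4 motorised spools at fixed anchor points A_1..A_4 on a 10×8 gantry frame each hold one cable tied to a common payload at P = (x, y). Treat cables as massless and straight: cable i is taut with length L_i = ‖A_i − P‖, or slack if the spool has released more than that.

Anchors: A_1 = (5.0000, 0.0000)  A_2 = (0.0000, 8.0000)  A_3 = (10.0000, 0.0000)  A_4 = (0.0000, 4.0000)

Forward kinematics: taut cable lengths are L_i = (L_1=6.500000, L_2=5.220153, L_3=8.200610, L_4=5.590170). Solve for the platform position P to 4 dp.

(5.0000, 6.5000)

expand ‖A_i−P‖²=L_i² and subtract eq 1 (q_i ≔ ‖A_i‖²−L_i²)
q_1 = 25.0000+0.0000−42.2500 = -17.2500
eq1−eq2 → [10.0000  -16.0000]·P = -54.0000
eq1−eq3 → [-10.0000  0.0000]·P = -50.0000
eq1−eq4 → [10.0000  -8.0000]·P = -2.0000
2×2 solve → P = (5.0000, 6.5000)
check cable 4: ‖A_4−P‖² = 31.2500 ≈ L_4² = 31.2500 ✓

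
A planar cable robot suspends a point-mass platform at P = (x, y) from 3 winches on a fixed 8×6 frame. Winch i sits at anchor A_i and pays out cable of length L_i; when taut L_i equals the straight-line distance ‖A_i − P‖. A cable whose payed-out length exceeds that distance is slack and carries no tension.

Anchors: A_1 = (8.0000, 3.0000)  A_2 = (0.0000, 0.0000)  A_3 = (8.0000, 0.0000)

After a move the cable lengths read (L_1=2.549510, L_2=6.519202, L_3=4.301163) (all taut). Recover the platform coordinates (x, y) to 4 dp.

(5.5000, 3.5000)

expand ‖A_i−P‖²=L_i² and subtract eq 1 (q_i ≔ ‖A_i‖²−L_i²)
q_1 = 64.0000+9.0000−6.5000 = 66.5000
eq1−eq2 → [16.0000  6.0000]·P = 109.0000
eq1−eq3 → [0.0000  6.0000]·P = 21.0000
2×2 solve → P = (5.5000, 3.5000)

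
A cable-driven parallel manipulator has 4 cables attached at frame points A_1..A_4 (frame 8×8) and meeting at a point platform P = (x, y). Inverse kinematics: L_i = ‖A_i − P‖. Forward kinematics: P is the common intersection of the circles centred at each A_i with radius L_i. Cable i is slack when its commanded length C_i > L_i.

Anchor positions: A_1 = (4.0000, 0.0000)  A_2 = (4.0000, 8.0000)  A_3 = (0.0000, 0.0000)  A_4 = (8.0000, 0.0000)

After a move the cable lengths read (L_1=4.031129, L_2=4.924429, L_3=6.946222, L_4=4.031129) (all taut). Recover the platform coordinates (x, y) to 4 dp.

each cable: (A_i−P)·(A_i−P) = L_i²; let k_i = ‖A_i‖²−L_i²
k_1 = 16.0000+0.0000−16.2500 = -0.2500
row 1: 0.0000x − 16.0000y = -56.0000  (k_2=55.7500)
row 2: 8.0000x + 0.0000y = 48.0000  (k_3=-48.2500)
row 3: -8.0000x + 0.0000y = -48.0000  (k_4=47.7500)
Cramer on rows 1–2 → x = 6.0000, y = 3.5000
check cable 4: ‖A_4−P‖² = 16.2500 ≈ L_4² = 16.2500 ✓

(6.0000, 3.5000)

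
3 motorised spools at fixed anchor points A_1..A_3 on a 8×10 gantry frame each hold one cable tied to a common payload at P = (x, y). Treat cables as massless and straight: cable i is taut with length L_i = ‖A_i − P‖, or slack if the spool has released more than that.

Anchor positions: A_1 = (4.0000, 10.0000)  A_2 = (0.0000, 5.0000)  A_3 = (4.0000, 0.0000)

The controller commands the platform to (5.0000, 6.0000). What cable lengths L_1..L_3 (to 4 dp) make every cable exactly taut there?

(4.1231, 5.0990, 6.0828)

L_1: Δ = A_1−P = (-1.0000, 4.0000) → ‖Δ‖ = √17.0000 = 4.1231
L_2: Δ = A_2−P = (-5.0000, -1.0000) → ‖Δ‖ = √26.0000 = 5.0990
L_3: Δ = A_3−P = (-1.0000, -6.0000) → ‖Δ‖ = √37.0000 = 6.0828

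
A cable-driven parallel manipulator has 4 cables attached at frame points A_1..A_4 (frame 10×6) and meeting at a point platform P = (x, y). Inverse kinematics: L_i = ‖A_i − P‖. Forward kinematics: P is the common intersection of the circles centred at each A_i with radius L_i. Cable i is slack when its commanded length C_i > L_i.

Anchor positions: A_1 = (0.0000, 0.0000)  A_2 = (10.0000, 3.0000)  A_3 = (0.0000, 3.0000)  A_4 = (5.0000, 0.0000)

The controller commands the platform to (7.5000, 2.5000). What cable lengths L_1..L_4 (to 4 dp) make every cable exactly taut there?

L_1 = √((0.0000−7.5000)² + (0.0000−2.5000)²) = 7.9057
L_2 = √((10.0000−7.5000)² + (3.0000−2.5000)²) = 2.5495
L_3 = √((0.0000−7.5000)² + (3.0000−2.5000)²) = 7.5166
L_4 = √((5.0000−7.5000)² + (0.0000−2.5000)²) = 3.5355

(7.9057, 2.5495, 7.5166, 3.5355)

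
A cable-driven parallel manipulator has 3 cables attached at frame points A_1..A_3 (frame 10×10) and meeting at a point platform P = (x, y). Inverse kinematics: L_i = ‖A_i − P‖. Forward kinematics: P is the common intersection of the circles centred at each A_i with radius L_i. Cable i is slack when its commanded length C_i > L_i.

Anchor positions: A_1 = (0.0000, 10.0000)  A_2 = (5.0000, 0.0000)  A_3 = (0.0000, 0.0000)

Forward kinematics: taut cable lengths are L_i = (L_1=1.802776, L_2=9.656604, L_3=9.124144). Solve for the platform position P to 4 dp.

(1.5000, 9.0000)

each cable: (A_i−P)·(A_i−P) = L_i²; let q_i = ‖A_i‖²−L_i²
q_1 = 0.0000+100.0000−3.2500 = 96.7500
row 1: -10.0000x + 20.0000y = 165.0000  (q_2=-68.2500)
row 2: 0.0000x + 20.0000y = 180.0000  (q_3=-83.2500)
Cramer on rows 1–2 → x = 1.5000, y = 9.0000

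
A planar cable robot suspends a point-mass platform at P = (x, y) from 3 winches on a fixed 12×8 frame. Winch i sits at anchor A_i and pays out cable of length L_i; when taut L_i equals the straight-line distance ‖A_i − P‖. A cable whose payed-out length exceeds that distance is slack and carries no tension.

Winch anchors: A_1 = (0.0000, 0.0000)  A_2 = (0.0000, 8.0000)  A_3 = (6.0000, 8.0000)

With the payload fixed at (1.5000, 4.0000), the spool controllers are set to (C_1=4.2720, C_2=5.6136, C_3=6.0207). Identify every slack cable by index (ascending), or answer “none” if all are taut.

cable 1: L_1 = ‖A_1−P‖ = 4.2720;  C_1 = 4.2720 → taut
cable 2: L_2 = ‖A_2−P‖ = 4.2720;  C_2 = 5.6136 → slack
cable 3: L_3 = ‖A_3−P‖ = 6.0208;  C_3 = 6.0207 → taut

2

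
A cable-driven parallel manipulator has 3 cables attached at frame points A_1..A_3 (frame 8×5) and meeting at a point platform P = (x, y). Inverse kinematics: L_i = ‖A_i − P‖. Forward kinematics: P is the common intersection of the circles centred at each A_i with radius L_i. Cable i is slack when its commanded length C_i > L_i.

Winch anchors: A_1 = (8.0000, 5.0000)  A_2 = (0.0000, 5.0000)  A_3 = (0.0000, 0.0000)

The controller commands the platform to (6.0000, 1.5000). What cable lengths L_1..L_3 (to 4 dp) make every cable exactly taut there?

cable 1: Δx=2.0000, Δy=3.5000; L_1 = √(Δx²+Δy²) = 4.0311
cable 2: Δx=-6.0000, Δy=3.5000; L_2 = √(Δx²+Δy²) = 6.9462
cable 3: Δx=-6.0000, Δy=-1.5000; L_3 = √(Δx²+Δy²) = 6.1847

(4.0311, 6.9462, 6.1847)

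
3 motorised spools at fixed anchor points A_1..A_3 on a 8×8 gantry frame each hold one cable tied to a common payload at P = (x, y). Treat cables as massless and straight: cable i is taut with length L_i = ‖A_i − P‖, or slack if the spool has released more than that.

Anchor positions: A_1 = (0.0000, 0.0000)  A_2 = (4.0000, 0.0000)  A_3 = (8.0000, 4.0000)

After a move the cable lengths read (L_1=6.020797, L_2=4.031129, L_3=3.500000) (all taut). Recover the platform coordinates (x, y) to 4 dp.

expand ‖A_i−P‖²=L_i² and subtract eq 1 (c_i ≔ ‖A_i‖²−L_i²)
c_1 = 0.0000+0.0000−36.2500 = -36.2500
eq1−eq2 → [-8.0000  0.0000]·P = -36.0000
eq1−eq3 → [-16.0000  -8.0000]·P = -104.0000
2×2 solve → P = (4.5000, 4.0000)

(4.5000, 4.0000)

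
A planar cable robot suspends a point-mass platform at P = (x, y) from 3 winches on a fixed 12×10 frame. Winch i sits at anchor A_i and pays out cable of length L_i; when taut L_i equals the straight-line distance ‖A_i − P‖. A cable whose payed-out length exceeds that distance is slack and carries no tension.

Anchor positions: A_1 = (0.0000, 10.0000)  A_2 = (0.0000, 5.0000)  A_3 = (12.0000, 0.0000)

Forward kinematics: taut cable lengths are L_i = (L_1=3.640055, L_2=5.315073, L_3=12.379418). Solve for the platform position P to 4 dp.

expand ‖A_i−P‖²=L_i² and subtract eq 1 (k_i ≔ ‖A_i‖²−L_i²)
k_1 = 0.0000+100.0000−13.2500 = 86.7500
eq1−eq2 → [0.0000  10.0000]·P = 90.0000
eq1−eq3 → [-24.0000  20.0000]·P = 96.0000
2×2 solve → P = (3.5000, 9.0000)

(3.5000, 9.0000)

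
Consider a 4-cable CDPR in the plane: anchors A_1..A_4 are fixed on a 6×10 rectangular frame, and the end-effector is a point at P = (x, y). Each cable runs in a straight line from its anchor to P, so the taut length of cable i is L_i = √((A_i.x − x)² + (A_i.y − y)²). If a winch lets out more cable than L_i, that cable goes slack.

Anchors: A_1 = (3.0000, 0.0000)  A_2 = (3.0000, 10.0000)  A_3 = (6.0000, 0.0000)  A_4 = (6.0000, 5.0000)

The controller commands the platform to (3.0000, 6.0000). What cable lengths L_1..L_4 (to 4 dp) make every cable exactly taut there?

(6.0000, 4.0000, 6.7082, 3.1623)

L_1: Δ = A_1−P = (0.0000, -6.0000) → ‖Δ‖ = √36.0000 = 6.0000
L_2: Δ = A_2−P = (0.0000, 4.0000) → ‖Δ‖ = √16.0000 = 4.0000
L_3: Δ = A_3−P = (3.0000, -6.0000) → ‖Δ‖ = √45.0000 = 6.7082
L_4: Δ = A_4−P = (3.0000, -1.0000) → ‖Δ‖ = √10.0000 = 3.1623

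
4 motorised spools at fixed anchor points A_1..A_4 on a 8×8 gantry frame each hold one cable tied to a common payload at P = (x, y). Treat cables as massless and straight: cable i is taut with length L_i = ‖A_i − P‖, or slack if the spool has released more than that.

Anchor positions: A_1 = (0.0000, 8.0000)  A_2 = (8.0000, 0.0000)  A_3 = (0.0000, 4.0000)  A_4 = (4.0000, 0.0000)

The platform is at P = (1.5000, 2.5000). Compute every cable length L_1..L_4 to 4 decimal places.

(5.7009, 6.9642, 2.1213, 3.5355)

cable 1: Δx=-1.5000, Δy=5.5000; L_1 = √(Δx²+Δy²) = 5.7009
cable 2: Δx=6.5000, Δy=-2.5000; L_2 = √(Δx²+Δy²) = 6.9642
cable 3: Δx=-1.5000, Δy=1.5000; L_3 = √(Δx²+Δy²) = 2.1213
cable 4: Δx=2.5000, Δy=-2.5000; L_4 = √(Δx²+Δy²) = 3.5355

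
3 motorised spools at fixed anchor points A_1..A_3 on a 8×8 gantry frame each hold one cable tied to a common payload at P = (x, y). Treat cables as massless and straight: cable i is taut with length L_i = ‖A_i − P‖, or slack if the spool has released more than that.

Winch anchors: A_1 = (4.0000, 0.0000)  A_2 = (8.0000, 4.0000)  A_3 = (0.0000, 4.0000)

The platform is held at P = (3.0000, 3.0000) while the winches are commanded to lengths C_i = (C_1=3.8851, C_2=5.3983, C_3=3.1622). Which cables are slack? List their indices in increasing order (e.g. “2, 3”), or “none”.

i=1: geometric 3.1623 vs commanded 3.8851 ⇒ slack
i=2: geometric 5.0990 vs commanded 5.3983 ⇒ slack
i=3: geometric 3.1623 vs commanded 3.1622 ⇒ taut

1, 2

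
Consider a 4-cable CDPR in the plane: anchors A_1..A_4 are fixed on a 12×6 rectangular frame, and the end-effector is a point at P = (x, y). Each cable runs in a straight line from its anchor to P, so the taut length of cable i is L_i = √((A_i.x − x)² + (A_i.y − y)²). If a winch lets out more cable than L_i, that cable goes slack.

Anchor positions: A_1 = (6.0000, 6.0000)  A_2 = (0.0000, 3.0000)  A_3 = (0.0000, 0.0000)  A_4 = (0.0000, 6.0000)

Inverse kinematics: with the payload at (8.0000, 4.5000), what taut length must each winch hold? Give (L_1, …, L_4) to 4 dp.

L_1 = √((6.0000−8.0000)² + (6.0000−4.5000)²) = 2.5000
L_2 = √((0.0000−8.0000)² + (3.0000−4.5000)²) = 8.1394
L_3 = √((0.0000−8.0000)² + (0.0000−4.5000)²) = 9.1788
L_4 = √((0.0000−8.0000)² + (6.0000−4.5000)²) = 8.1394

(2.5000, 8.1394, 9.1788, 8.1394)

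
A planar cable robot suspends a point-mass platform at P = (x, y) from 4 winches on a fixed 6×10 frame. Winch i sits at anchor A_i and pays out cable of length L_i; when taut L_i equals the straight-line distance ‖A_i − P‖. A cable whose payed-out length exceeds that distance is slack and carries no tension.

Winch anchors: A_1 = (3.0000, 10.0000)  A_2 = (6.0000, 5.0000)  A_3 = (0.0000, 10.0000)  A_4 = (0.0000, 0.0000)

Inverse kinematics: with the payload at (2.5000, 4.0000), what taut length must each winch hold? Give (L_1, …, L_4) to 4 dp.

cable 1: Δx=0.5000, Δy=6.0000; L_1 = √(Δx²+Δy²) = 6.0208
cable 2: Δx=3.5000, Δy=1.0000; L_2 = √(Δx²+Δy²) = 3.6401
cable 3: Δx=-2.5000, Δy=6.0000; L_3 = √(Δx²+Δy²) = 6.5000
cable 4: Δx=-2.5000, Δy=-4.0000; L_4 = √(Δx²+Δy²) = 4.7170

(6.0208, 3.6401, 6.5000, 4.7170)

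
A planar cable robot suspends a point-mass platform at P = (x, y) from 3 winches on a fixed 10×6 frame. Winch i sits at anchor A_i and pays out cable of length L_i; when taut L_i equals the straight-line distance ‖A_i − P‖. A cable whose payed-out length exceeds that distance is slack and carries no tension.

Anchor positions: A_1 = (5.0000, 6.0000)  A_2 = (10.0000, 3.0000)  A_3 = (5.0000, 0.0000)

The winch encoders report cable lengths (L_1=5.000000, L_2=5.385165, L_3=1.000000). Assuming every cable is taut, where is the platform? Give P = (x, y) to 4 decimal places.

expand ‖A_i−P‖²=L_i² and subtract eq 1 (k_i ≔ ‖A_i‖²−L_i²)
k_1 = 25.0000+36.0000−25.0000 = 36.0000
eq1−eq2 → [-10.0000  6.0000]·P = -44.0000
eq1−eq3 → [0.0000  12.0000]·P = 12.0000
2×2 solve → P = (5.0000, 1.0000)

(5.0000, 1.0000)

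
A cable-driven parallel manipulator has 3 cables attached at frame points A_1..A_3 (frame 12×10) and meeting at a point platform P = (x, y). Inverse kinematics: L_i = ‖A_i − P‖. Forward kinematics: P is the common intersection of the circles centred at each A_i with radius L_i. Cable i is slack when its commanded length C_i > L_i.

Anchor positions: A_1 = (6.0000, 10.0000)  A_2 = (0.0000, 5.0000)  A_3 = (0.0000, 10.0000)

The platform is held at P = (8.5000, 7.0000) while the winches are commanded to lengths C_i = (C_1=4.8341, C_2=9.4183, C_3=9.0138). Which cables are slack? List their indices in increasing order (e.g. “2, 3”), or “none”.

1, 2

cable 1: L_1 = ‖A_1−P‖ = 3.9051;  C_1 = 4.8341 → slack
cable 2: L_2 = ‖A_2−P‖ = 8.7321;  C_2 = 9.4183 → slack
cable 3: L_3 = ‖A_3−P‖ = 9.0139;  C_3 = 9.0138 → taut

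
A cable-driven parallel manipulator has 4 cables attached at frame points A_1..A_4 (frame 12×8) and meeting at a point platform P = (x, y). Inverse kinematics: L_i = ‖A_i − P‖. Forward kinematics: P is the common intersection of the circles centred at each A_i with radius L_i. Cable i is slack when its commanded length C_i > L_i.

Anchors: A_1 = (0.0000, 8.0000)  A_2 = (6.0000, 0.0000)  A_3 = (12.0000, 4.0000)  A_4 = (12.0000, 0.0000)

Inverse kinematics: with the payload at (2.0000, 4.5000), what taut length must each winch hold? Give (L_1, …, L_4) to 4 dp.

cable 1: Δx=-2.0000, Δy=3.5000; L_1 = √(Δx²+Δy²) = 4.0311
cable 2: Δx=4.0000, Δy=-4.5000; L_2 = √(Δx²+Δy²) = 6.0208
cable 3: Δx=10.0000, Δy=-0.5000; L_3 = √(Δx²+Δy²) = 10.0125
cable 4: Δx=10.0000, Δy=-4.5000; L_4 = √(Δx²+Δy²) = 10.9659

(4.0311, 6.0208, 10.0125, 10.9659)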